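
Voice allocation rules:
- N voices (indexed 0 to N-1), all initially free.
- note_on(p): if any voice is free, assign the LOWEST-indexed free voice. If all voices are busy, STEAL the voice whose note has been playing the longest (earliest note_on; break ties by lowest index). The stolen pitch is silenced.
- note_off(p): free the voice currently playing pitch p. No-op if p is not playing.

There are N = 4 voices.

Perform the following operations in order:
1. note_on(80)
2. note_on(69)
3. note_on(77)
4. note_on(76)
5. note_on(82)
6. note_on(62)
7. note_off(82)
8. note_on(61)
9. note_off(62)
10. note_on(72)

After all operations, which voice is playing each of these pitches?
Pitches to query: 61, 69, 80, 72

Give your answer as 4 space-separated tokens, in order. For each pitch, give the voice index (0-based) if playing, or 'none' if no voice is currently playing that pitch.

Answer: 0 none none 1

Derivation:
Op 1: note_on(80): voice 0 is free -> assigned | voices=[80 - - -]
Op 2: note_on(69): voice 1 is free -> assigned | voices=[80 69 - -]
Op 3: note_on(77): voice 2 is free -> assigned | voices=[80 69 77 -]
Op 4: note_on(76): voice 3 is free -> assigned | voices=[80 69 77 76]
Op 5: note_on(82): all voices busy, STEAL voice 0 (pitch 80, oldest) -> assign | voices=[82 69 77 76]
Op 6: note_on(62): all voices busy, STEAL voice 1 (pitch 69, oldest) -> assign | voices=[82 62 77 76]
Op 7: note_off(82): free voice 0 | voices=[- 62 77 76]
Op 8: note_on(61): voice 0 is free -> assigned | voices=[61 62 77 76]
Op 9: note_off(62): free voice 1 | voices=[61 - 77 76]
Op 10: note_on(72): voice 1 is free -> assigned | voices=[61 72 77 76]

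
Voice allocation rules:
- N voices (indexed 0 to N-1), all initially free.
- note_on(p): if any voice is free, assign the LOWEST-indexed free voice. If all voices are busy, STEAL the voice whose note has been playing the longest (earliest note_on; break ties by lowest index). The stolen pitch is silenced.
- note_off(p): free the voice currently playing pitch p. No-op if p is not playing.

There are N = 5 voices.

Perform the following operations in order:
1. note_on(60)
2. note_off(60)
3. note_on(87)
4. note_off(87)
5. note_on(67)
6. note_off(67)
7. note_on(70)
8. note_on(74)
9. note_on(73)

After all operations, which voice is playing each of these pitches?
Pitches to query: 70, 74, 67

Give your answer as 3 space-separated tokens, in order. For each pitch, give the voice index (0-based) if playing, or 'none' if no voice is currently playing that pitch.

Answer: 0 1 none

Derivation:
Op 1: note_on(60): voice 0 is free -> assigned | voices=[60 - - - -]
Op 2: note_off(60): free voice 0 | voices=[- - - - -]
Op 3: note_on(87): voice 0 is free -> assigned | voices=[87 - - - -]
Op 4: note_off(87): free voice 0 | voices=[- - - - -]
Op 5: note_on(67): voice 0 is free -> assigned | voices=[67 - - - -]
Op 6: note_off(67): free voice 0 | voices=[- - - - -]
Op 7: note_on(70): voice 0 is free -> assigned | voices=[70 - - - -]
Op 8: note_on(74): voice 1 is free -> assigned | voices=[70 74 - - -]
Op 9: note_on(73): voice 2 is free -> assigned | voices=[70 74 73 - -]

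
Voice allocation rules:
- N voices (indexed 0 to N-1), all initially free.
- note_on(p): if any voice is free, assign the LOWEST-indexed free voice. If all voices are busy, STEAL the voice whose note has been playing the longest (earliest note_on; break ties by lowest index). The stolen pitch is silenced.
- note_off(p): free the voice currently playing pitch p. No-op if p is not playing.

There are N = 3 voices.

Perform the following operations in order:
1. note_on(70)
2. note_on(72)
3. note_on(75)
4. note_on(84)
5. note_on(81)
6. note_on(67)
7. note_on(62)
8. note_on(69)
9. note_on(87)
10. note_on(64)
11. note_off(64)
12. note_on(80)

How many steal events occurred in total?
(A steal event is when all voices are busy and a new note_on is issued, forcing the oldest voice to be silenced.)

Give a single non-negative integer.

Op 1: note_on(70): voice 0 is free -> assigned | voices=[70 - -]
Op 2: note_on(72): voice 1 is free -> assigned | voices=[70 72 -]
Op 3: note_on(75): voice 2 is free -> assigned | voices=[70 72 75]
Op 4: note_on(84): all voices busy, STEAL voice 0 (pitch 70, oldest) -> assign | voices=[84 72 75]
Op 5: note_on(81): all voices busy, STEAL voice 1 (pitch 72, oldest) -> assign | voices=[84 81 75]
Op 6: note_on(67): all voices busy, STEAL voice 2 (pitch 75, oldest) -> assign | voices=[84 81 67]
Op 7: note_on(62): all voices busy, STEAL voice 0 (pitch 84, oldest) -> assign | voices=[62 81 67]
Op 8: note_on(69): all voices busy, STEAL voice 1 (pitch 81, oldest) -> assign | voices=[62 69 67]
Op 9: note_on(87): all voices busy, STEAL voice 2 (pitch 67, oldest) -> assign | voices=[62 69 87]
Op 10: note_on(64): all voices busy, STEAL voice 0 (pitch 62, oldest) -> assign | voices=[64 69 87]
Op 11: note_off(64): free voice 0 | voices=[- 69 87]
Op 12: note_on(80): voice 0 is free -> assigned | voices=[80 69 87]

Answer: 7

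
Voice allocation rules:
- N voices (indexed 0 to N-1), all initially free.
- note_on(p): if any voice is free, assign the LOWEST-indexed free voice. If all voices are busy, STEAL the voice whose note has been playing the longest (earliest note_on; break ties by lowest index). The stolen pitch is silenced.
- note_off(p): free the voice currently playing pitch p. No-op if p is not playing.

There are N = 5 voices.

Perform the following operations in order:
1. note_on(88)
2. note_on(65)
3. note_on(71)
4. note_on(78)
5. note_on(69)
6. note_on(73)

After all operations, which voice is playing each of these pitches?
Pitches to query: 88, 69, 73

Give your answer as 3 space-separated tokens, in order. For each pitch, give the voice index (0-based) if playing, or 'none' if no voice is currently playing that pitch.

Op 1: note_on(88): voice 0 is free -> assigned | voices=[88 - - - -]
Op 2: note_on(65): voice 1 is free -> assigned | voices=[88 65 - - -]
Op 3: note_on(71): voice 2 is free -> assigned | voices=[88 65 71 - -]
Op 4: note_on(78): voice 3 is free -> assigned | voices=[88 65 71 78 -]
Op 5: note_on(69): voice 4 is free -> assigned | voices=[88 65 71 78 69]
Op 6: note_on(73): all voices busy, STEAL voice 0 (pitch 88, oldest) -> assign | voices=[73 65 71 78 69]

Answer: none 4 0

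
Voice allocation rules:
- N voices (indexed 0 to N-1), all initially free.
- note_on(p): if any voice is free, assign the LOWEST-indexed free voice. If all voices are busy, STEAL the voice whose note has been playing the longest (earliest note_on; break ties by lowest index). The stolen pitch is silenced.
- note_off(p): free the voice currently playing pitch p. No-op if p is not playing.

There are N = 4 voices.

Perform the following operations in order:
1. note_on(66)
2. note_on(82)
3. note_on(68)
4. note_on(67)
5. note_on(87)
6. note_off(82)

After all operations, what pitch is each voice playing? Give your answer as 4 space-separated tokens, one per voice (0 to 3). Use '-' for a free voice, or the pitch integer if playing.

Op 1: note_on(66): voice 0 is free -> assigned | voices=[66 - - -]
Op 2: note_on(82): voice 1 is free -> assigned | voices=[66 82 - -]
Op 3: note_on(68): voice 2 is free -> assigned | voices=[66 82 68 -]
Op 4: note_on(67): voice 3 is free -> assigned | voices=[66 82 68 67]
Op 5: note_on(87): all voices busy, STEAL voice 0 (pitch 66, oldest) -> assign | voices=[87 82 68 67]
Op 6: note_off(82): free voice 1 | voices=[87 - 68 67]

Answer: 87 - 68 67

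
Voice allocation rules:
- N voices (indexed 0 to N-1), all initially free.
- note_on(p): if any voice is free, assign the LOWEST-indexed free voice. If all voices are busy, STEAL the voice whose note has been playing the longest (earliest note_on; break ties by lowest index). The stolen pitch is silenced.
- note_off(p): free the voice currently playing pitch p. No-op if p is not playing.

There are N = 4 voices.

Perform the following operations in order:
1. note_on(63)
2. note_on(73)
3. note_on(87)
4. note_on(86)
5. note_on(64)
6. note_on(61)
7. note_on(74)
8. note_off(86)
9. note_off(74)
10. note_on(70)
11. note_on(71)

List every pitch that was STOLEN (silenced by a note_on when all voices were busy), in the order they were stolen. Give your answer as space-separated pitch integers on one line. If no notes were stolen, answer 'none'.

Answer: 63 73 87

Derivation:
Op 1: note_on(63): voice 0 is free -> assigned | voices=[63 - - -]
Op 2: note_on(73): voice 1 is free -> assigned | voices=[63 73 - -]
Op 3: note_on(87): voice 2 is free -> assigned | voices=[63 73 87 -]
Op 4: note_on(86): voice 3 is free -> assigned | voices=[63 73 87 86]
Op 5: note_on(64): all voices busy, STEAL voice 0 (pitch 63, oldest) -> assign | voices=[64 73 87 86]
Op 6: note_on(61): all voices busy, STEAL voice 1 (pitch 73, oldest) -> assign | voices=[64 61 87 86]
Op 7: note_on(74): all voices busy, STEAL voice 2 (pitch 87, oldest) -> assign | voices=[64 61 74 86]
Op 8: note_off(86): free voice 3 | voices=[64 61 74 -]
Op 9: note_off(74): free voice 2 | voices=[64 61 - -]
Op 10: note_on(70): voice 2 is free -> assigned | voices=[64 61 70 -]
Op 11: note_on(71): voice 3 is free -> assigned | voices=[64 61 70 71]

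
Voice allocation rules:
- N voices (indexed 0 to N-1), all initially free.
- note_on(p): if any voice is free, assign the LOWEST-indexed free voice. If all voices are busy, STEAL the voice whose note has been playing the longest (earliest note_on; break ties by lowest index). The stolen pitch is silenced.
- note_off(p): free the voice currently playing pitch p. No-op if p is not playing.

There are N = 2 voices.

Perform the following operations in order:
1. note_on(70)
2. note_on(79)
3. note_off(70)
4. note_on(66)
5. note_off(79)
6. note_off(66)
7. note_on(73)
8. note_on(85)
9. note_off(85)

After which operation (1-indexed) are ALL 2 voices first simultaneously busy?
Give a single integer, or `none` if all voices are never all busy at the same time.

Op 1: note_on(70): voice 0 is free -> assigned | voices=[70 -]
Op 2: note_on(79): voice 1 is free -> assigned | voices=[70 79]
Op 3: note_off(70): free voice 0 | voices=[- 79]
Op 4: note_on(66): voice 0 is free -> assigned | voices=[66 79]
Op 5: note_off(79): free voice 1 | voices=[66 -]
Op 6: note_off(66): free voice 0 | voices=[- -]
Op 7: note_on(73): voice 0 is free -> assigned | voices=[73 -]
Op 8: note_on(85): voice 1 is free -> assigned | voices=[73 85]
Op 9: note_off(85): free voice 1 | voices=[73 -]

Answer: 2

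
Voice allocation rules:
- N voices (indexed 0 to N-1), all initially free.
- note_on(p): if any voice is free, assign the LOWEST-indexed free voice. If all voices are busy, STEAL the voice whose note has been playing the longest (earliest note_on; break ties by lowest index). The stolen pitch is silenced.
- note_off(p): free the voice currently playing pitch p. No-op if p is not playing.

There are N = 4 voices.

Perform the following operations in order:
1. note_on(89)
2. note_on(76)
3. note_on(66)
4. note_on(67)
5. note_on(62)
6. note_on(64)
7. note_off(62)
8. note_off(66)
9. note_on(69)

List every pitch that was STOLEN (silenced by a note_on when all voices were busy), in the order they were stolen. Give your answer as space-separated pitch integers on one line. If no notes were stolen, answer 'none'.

Answer: 89 76

Derivation:
Op 1: note_on(89): voice 0 is free -> assigned | voices=[89 - - -]
Op 2: note_on(76): voice 1 is free -> assigned | voices=[89 76 - -]
Op 3: note_on(66): voice 2 is free -> assigned | voices=[89 76 66 -]
Op 4: note_on(67): voice 3 is free -> assigned | voices=[89 76 66 67]
Op 5: note_on(62): all voices busy, STEAL voice 0 (pitch 89, oldest) -> assign | voices=[62 76 66 67]
Op 6: note_on(64): all voices busy, STEAL voice 1 (pitch 76, oldest) -> assign | voices=[62 64 66 67]
Op 7: note_off(62): free voice 0 | voices=[- 64 66 67]
Op 8: note_off(66): free voice 2 | voices=[- 64 - 67]
Op 9: note_on(69): voice 0 is free -> assigned | voices=[69 64 - 67]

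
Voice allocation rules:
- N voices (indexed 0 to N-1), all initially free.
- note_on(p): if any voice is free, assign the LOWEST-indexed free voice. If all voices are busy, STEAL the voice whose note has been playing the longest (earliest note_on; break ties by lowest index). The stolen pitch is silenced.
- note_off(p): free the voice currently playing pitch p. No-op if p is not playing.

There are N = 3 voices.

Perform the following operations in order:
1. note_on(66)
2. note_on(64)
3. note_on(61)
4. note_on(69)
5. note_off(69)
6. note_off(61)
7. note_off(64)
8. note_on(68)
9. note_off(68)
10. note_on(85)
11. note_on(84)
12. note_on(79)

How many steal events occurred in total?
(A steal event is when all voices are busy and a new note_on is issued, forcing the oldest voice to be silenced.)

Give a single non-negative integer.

Op 1: note_on(66): voice 0 is free -> assigned | voices=[66 - -]
Op 2: note_on(64): voice 1 is free -> assigned | voices=[66 64 -]
Op 3: note_on(61): voice 2 is free -> assigned | voices=[66 64 61]
Op 4: note_on(69): all voices busy, STEAL voice 0 (pitch 66, oldest) -> assign | voices=[69 64 61]
Op 5: note_off(69): free voice 0 | voices=[- 64 61]
Op 6: note_off(61): free voice 2 | voices=[- 64 -]
Op 7: note_off(64): free voice 1 | voices=[- - -]
Op 8: note_on(68): voice 0 is free -> assigned | voices=[68 - -]
Op 9: note_off(68): free voice 0 | voices=[- - -]
Op 10: note_on(85): voice 0 is free -> assigned | voices=[85 - -]
Op 11: note_on(84): voice 1 is free -> assigned | voices=[85 84 -]
Op 12: note_on(79): voice 2 is free -> assigned | voices=[85 84 79]

Answer: 1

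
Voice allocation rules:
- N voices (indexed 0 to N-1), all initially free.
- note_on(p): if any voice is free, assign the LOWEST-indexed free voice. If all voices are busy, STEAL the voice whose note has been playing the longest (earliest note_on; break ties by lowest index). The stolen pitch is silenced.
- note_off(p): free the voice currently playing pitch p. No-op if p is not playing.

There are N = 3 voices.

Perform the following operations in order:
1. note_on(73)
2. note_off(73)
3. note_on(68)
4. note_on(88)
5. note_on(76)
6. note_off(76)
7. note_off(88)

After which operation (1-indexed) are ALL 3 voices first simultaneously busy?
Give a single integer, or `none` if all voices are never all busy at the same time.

Answer: 5

Derivation:
Op 1: note_on(73): voice 0 is free -> assigned | voices=[73 - -]
Op 2: note_off(73): free voice 0 | voices=[- - -]
Op 3: note_on(68): voice 0 is free -> assigned | voices=[68 - -]
Op 4: note_on(88): voice 1 is free -> assigned | voices=[68 88 -]
Op 5: note_on(76): voice 2 is free -> assigned | voices=[68 88 76]
Op 6: note_off(76): free voice 2 | voices=[68 88 -]
Op 7: note_off(88): free voice 1 | voices=[68 - -]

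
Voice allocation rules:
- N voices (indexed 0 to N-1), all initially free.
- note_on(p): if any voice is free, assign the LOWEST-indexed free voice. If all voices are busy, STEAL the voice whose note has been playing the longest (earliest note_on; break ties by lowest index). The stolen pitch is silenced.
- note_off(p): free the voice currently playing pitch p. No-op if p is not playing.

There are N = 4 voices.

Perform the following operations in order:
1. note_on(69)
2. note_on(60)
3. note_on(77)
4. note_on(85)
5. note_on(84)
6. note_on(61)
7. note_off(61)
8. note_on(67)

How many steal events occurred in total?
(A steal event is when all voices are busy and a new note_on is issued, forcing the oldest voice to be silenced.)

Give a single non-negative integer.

Answer: 2

Derivation:
Op 1: note_on(69): voice 0 is free -> assigned | voices=[69 - - -]
Op 2: note_on(60): voice 1 is free -> assigned | voices=[69 60 - -]
Op 3: note_on(77): voice 2 is free -> assigned | voices=[69 60 77 -]
Op 4: note_on(85): voice 3 is free -> assigned | voices=[69 60 77 85]
Op 5: note_on(84): all voices busy, STEAL voice 0 (pitch 69, oldest) -> assign | voices=[84 60 77 85]
Op 6: note_on(61): all voices busy, STEAL voice 1 (pitch 60, oldest) -> assign | voices=[84 61 77 85]
Op 7: note_off(61): free voice 1 | voices=[84 - 77 85]
Op 8: note_on(67): voice 1 is free -> assigned | voices=[84 67 77 85]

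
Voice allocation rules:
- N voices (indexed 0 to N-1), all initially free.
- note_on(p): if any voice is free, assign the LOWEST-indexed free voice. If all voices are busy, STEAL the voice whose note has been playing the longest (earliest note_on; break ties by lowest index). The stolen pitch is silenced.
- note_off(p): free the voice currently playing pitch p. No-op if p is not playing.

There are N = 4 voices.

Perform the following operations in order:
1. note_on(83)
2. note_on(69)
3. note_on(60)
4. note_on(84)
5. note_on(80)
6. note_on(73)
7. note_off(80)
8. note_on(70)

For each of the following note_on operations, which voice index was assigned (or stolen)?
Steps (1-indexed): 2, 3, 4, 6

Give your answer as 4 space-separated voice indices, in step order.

Answer: 1 2 3 1

Derivation:
Op 1: note_on(83): voice 0 is free -> assigned | voices=[83 - - -]
Op 2: note_on(69): voice 1 is free -> assigned | voices=[83 69 - -]
Op 3: note_on(60): voice 2 is free -> assigned | voices=[83 69 60 -]
Op 4: note_on(84): voice 3 is free -> assigned | voices=[83 69 60 84]
Op 5: note_on(80): all voices busy, STEAL voice 0 (pitch 83, oldest) -> assign | voices=[80 69 60 84]
Op 6: note_on(73): all voices busy, STEAL voice 1 (pitch 69, oldest) -> assign | voices=[80 73 60 84]
Op 7: note_off(80): free voice 0 | voices=[- 73 60 84]
Op 8: note_on(70): voice 0 is free -> assigned | voices=[70 73 60 84]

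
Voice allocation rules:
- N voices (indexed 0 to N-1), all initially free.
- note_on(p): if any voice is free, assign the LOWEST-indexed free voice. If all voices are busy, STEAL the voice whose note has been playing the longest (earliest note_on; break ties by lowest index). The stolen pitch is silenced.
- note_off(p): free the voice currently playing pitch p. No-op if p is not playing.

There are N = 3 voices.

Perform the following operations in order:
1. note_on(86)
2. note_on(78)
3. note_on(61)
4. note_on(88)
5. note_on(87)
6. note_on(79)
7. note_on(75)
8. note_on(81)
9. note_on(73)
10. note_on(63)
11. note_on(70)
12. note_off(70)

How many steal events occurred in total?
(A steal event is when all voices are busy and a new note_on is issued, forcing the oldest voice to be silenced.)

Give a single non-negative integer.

Op 1: note_on(86): voice 0 is free -> assigned | voices=[86 - -]
Op 2: note_on(78): voice 1 is free -> assigned | voices=[86 78 -]
Op 3: note_on(61): voice 2 is free -> assigned | voices=[86 78 61]
Op 4: note_on(88): all voices busy, STEAL voice 0 (pitch 86, oldest) -> assign | voices=[88 78 61]
Op 5: note_on(87): all voices busy, STEAL voice 1 (pitch 78, oldest) -> assign | voices=[88 87 61]
Op 6: note_on(79): all voices busy, STEAL voice 2 (pitch 61, oldest) -> assign | voices=[88 87 79]
Op 7: note_on(75): all voices busy, STEAL voice 0 (pitch 88, oldest) -> assign | voices=[75 87 79]
Op 8: note_on(81): all voices busy, STEAL voice 1 (pitch 87, oldest) -> assign | voices=[75 81 79]
Op 9: note_on(73): all voices busy, STEAL voice 2 (pitch 79, oldest) -> assign | voices=[75 81 73]
Op 10: note_on(63): all voices busy, STEAL voice 0 (pitch 75, oldest) -> assign | voices=[63 81 73]
Op 11: note_on(70): all voices busy, STEAL voice 1 (pitch 81, oldest) -> assign | voices=[63 70 73]
Op 12: note_off(70): free voice 1 | voices=[63 - 73]

Answer: 8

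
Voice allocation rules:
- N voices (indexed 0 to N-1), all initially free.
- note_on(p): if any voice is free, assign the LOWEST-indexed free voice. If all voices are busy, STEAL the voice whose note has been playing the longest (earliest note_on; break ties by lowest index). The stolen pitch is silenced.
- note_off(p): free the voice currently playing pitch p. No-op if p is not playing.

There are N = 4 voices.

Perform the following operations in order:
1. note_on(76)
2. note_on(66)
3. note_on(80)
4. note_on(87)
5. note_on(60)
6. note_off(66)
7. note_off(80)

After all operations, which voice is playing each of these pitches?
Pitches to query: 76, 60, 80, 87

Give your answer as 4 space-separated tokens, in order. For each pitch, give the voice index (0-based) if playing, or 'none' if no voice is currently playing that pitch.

Answer: none 0 none 3

Derivation:
Op 1: note_on(76): voice 0 is free -> assigned | voices=[76 - - -]
Op 2: note_on(66): voice 1 is free -> assigned | voices=[76 66 - -]
Op 3: note_on(80): voice 2 is free -> assigned | voices=[76 66 80 -]
Op 4: note_on(87): voice 3 is free -> assigned | voices=[76 66 80 87]
Op 5: note_on(60): all voices busy, STEAL voice 0 (pitch 76, oldest) -> assign | voices=[60 66 80 87]
Op 6: note_off(66): free voice 1 | voices=[60 - 80 87]
Op 7: note_off(80): free voice 2 | voices=[60 - - 87]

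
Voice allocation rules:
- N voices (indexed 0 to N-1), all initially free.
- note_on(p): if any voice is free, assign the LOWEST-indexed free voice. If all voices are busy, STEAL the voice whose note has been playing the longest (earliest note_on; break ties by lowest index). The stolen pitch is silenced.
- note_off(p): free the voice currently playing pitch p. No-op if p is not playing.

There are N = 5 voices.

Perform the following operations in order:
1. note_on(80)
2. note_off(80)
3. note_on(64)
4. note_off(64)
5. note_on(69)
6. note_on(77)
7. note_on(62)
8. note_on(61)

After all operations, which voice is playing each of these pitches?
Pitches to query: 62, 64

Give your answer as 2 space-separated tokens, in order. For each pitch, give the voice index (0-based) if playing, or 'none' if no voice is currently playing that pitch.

Op 1: note_on(80): voice 0 is free -> assigned | voices=[80 - - - -]
Op 2: note_off(80): free voice 0 | voices=[- - - - -]
Op 3: note_on(64): voice 0 is free -> assigned | voices=[64 - - - -]
Op 4: note_off(64): free voice 0 | voices=[- - - - -]
Op 5: note_on(69): voice 0 is free -> assigned | voices=[69 - - - -]
Op 6: note_on(77): voice 1 is free -> assigned | voices=[69 77 - - -]
Op 7: note_on(62): voice 2 is free -> assigned | voices=[69 77 62 - -]
Op 8: note_on(61): voice 3 is free -> assigned | voices=[69 77 62 61 -]

Answer: 2 none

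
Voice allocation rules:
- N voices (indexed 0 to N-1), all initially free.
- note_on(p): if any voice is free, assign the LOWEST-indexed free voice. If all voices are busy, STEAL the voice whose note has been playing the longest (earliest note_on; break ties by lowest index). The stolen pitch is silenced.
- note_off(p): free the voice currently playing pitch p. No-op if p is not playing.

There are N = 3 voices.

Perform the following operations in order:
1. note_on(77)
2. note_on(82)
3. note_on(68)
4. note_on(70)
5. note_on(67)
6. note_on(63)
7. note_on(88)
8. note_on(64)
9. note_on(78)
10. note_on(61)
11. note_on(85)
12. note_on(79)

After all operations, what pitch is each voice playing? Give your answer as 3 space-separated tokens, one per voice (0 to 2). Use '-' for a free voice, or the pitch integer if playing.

Op 1: note_on(77): voice 0 is free -> assigned | voices=[77 - -]
Op 2: note_on(82): voice 1 is free -> assigned | voices=[77 82 -]
Op 3: note_on(68): voice 2 is free -> assigned | voices=[77 82 68]
Op 4: note_on(70): all voices busy, STEAL voice 0 (pitch 77, oldest) -> assign | voices=[70 82 68]
Op 5: note_on(67): all voices busy, STEAL voice 1 (pitch 82, oldest) -> assign | voices=[70 67 68]
Op 6: note_on(63): all voices busy, STEAL voice 2 (pitch 68, oldest) -> assign | voices=[70 67 63]
Op 7: note_on(88): all voices busy, STEAL voice 0 (pitch 70, oldest) -> assign | voices=[88 67 63]
Op 8: note_on(64): all voices busy, STEAL voice 1 (pitch 67, oldest) -> assign | voices=[88 64 63]
Op 9: note_on(78): all voices busy, STEAL voice 2 (pitch 63, oldest) -> assign | voices=[88 64 78]
Op 10: note_on(61): all voices busy, STEAL voice 0 (pitch 88, oldest) -> assign | voices=[61 64 78]
Op 11: note_on(85): all voices busy, STEAL voice 1 (pitch 64, oldest) -> assign | voices=[61 85 78]
Op 12: note_on(79): all voices busy, STEAL voice 2 (pitch 78, oldest) -> assign | voices=[61 85 79]

Answer: 61 85 79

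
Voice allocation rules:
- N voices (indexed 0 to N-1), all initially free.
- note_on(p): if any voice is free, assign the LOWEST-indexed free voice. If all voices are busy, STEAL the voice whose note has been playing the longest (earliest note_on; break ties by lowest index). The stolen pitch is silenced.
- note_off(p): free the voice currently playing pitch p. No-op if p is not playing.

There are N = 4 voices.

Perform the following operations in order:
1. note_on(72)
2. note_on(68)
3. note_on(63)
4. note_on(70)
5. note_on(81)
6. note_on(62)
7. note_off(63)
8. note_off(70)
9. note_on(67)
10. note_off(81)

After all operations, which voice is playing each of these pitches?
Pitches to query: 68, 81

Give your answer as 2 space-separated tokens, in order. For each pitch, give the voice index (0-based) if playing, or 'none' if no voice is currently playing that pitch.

Answer: none none

Derivation:
Op 1: note_on(72): voice 0 is free -> assigned | voices=[72 - - -]
Op 2: note_on(68): voice 1 is free -> assigned | voices=[72 68 - -]
Op 3: note_on(63): voice 2 is free -> assigned | voices=[72 68 63 -]
Op 4: note_on(70): voice 3 is free -> assigned | voices=[72 68 63 70]
Op 5: note_on(81): all voices busy, STEAL voice 0 (pitch 72, oldest) -> assign | voices=[81 68 63 70]
Op 6: note_on(62): all voices busy, STEAL voice 1 (pitch 68, oldest) -> assign | voices=[81 62 63 70]
Op 7: note_off(63): free voice 2 | voices=[81 62 - 70]
Op 8: note_off(70): free voice 3 | voices=[81 62 - -]
Op 9: note_on(67): voice 2 is free -> assigned | voices=[81 62 67 -]
Op 10: note_off(81): free voice 0 | voices=[- 62 67 -]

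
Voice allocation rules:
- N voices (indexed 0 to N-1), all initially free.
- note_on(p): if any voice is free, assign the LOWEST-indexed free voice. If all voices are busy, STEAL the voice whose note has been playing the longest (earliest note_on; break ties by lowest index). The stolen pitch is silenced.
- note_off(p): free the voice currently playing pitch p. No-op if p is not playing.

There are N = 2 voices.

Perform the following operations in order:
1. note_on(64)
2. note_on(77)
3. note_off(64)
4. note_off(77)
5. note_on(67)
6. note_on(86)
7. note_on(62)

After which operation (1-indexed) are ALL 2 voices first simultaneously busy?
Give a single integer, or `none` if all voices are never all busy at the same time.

Op 1: note_on(64): voice 0 is free -> assigned | voices=[64 -]
Op 2: note_on(77): voice 1 is free -> assigned | voices=[64 77]
Op 3: note_off(64): free voice 0 | voices=[- 77]
Op 4: note_off(77): free voice 1 | voices=[- -]
Op 5: note_on(67): voice 0 is free -> assigned | voices=[67 -]
Op 6: note_on(86): voice 1 is free -> assigned | voices=[67 86]
Op 7: note_on(62): all voices busy, STEAL voice 0 (pitch 67, oldest) -> assign | voices=[62 86]

Answer: 2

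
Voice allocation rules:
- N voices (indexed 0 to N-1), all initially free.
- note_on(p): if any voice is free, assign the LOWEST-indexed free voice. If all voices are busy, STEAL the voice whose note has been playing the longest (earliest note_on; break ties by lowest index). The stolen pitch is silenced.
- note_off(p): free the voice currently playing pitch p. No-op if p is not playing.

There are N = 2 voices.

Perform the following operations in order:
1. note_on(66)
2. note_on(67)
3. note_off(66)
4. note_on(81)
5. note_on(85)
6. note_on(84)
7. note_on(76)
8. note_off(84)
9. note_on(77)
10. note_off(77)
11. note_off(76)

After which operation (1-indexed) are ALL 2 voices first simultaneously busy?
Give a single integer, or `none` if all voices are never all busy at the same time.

Answer: 2

Derivation:
Op 1: note_on(66): voice 0 is free -> assigned | voices=[66 -]
Op 2: note_on(67): voice 1 is free -> assigned | voices=[66 67]
Op 3: note_off(66): free voice 0 | voices=[- 67]
Op 4: note_on(81): voice 0 is free -> assigned | voices=[81 67]
Op 5: note_on(85): all voices busy, STEAL voice 1 (pitch 67, oldest) -> assign | voices=[81 85]
Op 6: note_on(84): all voices busy, STEAL voice 0 (pitch 81, oldest) -> assign | voices=[84 85]
Op 7: note_on(76): all voices busy, STEAL voice 1 (pitch 85, oldest) -> assign | voices=[84 76]
Op 8: note_off(84): free voice 0 | voices=[- 76]
Op 9: note_on(77): voice 0 is free -> assigned | voices=[77 76]
Op 10: note_off(77): free voice 0 | voices=[- 76]
Op 11: note_off(76): free voice 1 | voices=[- -]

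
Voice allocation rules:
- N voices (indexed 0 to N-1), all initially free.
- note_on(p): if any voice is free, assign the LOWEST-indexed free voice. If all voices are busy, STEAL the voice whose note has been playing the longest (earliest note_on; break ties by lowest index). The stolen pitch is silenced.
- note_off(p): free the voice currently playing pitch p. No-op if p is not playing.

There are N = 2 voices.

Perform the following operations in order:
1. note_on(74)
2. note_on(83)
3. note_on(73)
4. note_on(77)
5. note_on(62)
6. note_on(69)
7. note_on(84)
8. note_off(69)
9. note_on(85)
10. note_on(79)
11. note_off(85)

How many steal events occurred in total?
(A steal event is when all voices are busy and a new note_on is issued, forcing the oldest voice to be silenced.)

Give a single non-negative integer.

Answer: 6

Derivation:
Op 1: note_on(74): voice 0 is free -> assigned | voices=[74 -]
Op 2: note_on(83): voice 1 is free -> assigned | voices=[74 83]
Op 3: note_on(73): all voices busy, STEAL voice 0 (pitch 74, oldest) -> assign | voices=[73 83]
Op 4: note_on(77): all voices busy, STEAL voice 1 (pitch 83, oldest) -> assign | voices=[73 77]
Op 5: note_on(62): all voices busy, STEAL voice 0 (pitch 73, oldest) -> assign | voices=[62 77]
Op 6: note_on(69): all voices busy, STEAL voice 1 (pitch 77, oldest) -> assign | voices=[62 69]
Op 7: note_on(84): all voices busy, STEAL voice 0 (pitch 62, oldest) -> assign | voices=[84 69]
Op 8: note_off(69): free voice 1 | voices=[84 -]
Op 9: note_on(85): voice 1 is free -> assigned | voices=[84 85]
Op 10: note_on(79): all voices busy, STEAL voice 0 (pitch 84, oldest) -> assign | voices=[79 85]
Op 11: note_off(85): free voice 1 | voices=[79 -]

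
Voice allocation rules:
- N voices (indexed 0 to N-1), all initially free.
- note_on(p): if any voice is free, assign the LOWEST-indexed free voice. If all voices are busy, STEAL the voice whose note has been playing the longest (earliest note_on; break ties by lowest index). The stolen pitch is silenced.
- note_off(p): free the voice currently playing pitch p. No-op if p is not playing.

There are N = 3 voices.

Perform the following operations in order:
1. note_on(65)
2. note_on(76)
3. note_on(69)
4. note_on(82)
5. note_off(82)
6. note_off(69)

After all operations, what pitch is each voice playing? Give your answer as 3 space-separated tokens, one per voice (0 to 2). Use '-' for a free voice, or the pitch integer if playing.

Op 1: note_on(65): voice 0 is free -> assigned | voices=[65 - -]
Op 2: note_on(76): voice 1 is free -> assigned | voices=[65 76 -]
Op 3: note_on(69): voice 2 is free -> assigned | voices=[65 76 69]
Op 4: note_on(82): all voices busy, STEAL voice 0 (pitch 65, oldest) -> assign | voices=[82 76 69]
Op 5: note_off(82): free voice 0 | voices=[- 76 69]
Op 6: note_off(69): free voice 2 | voices=[- 76 -]

Answer: - 76 -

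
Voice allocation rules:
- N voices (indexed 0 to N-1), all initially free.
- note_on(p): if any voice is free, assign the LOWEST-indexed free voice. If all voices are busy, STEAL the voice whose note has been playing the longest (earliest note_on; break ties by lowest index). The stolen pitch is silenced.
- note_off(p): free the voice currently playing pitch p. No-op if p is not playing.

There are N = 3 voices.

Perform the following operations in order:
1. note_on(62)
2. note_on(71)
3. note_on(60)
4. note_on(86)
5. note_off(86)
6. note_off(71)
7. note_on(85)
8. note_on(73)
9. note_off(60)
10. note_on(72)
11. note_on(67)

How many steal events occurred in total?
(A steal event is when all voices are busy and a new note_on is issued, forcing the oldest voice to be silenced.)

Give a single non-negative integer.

Op 1: note_on(62): voice 0 is free -> assigned | voices=[62 - -]
Op 2: note_on(71): voice 1 is free -> assigned | voices=[62 71 -]
Op 3: note_on(60): voice 2 is free -> assigned | voices=[62 71 60]
Op 4: note_on(86): all voices busy, STEAL voice 0 (pitch 62, oldest) -> assign | voices=[86 71 60]
Op 5: note_off(86): free voice 0 | voices=[- 71 60]
Op 6: note_off(71): free voice 1 | voices=[- - 60]
Op 7: note_on(85): voice 0 is free -> assigned | voices=[85 - 60]
Op 8: note_on(73): voice 1 is free -> assigned | voices=[85 73 60]
Op 9: note_off(60): free voice 2 | voices=[85 73 -]
Op 10: note_on(72): voice 2 is free -> assigned | voices=[85 73 72]
Op 11: note_on(67): all voices busy, STEAL voice 0 (pitch 85, oldest) -> assign | voices=[67 73 72]

Answer: 2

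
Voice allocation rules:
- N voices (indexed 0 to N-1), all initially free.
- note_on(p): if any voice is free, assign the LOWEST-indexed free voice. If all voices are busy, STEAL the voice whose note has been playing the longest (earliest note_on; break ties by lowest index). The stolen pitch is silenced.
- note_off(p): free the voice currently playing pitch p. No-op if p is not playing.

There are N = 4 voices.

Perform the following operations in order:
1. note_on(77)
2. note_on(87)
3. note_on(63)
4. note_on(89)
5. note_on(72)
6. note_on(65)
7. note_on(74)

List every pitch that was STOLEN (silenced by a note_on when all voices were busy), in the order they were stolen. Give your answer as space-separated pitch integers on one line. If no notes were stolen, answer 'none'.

Op 1: note_on(77): voice 0 is free -> assigned | voices=[77 - - -]
Op 2: note_on(87): voice 1 is free -> assigned | voices=[77 87 - -]
Op 3: note_on(63): voice 2 is free -> assigned | voices=[77 87 63 -]
Op 4: note_on(89): voice 3 is free -> assigned | voices=[77 87 63 89]
Op 5: note_on(72): all voices busy, STEAL voice 0 (pitch 77, oldest) -> assign | voices=[72 87 63 89]
Op 6: note_on(65): all voices busy, STEAL voice 1 (pitch 87, oldest) -> assign | voices=[72 65 63 89]
Op 7: note_on(74): all voices busy, STEAL voice 2 (pitch 63, oldest) -> assign | voices=[72 65 74 89]

Answer: 77 87 63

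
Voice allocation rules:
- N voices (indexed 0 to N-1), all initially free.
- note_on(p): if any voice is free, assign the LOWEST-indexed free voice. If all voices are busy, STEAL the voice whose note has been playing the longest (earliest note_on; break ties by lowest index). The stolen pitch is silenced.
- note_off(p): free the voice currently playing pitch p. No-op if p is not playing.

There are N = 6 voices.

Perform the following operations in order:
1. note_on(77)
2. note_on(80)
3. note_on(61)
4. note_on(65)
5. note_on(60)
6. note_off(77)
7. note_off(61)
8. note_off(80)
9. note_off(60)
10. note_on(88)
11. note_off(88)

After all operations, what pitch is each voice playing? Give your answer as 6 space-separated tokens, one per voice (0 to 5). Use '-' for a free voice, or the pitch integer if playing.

Op 1: note_on(77): voice 0 is free -> assigned | voices=[77 - - - - -]
Op 2: note_on(80): voice 1 is free -> assigned | voices=[77 80 - - - -]
Op 3: note_on(61): voice 2 is free -> assigned | voices=[77 80 61 - - -]
Op 4: note_on(65): voice 3 is free -> assigned | voices=[77 80 61 65 - -]
Op 5: note_on(60): voice 4 is free -> assigned | voices=[77 80 61 65 60 -]
Op 6: note_off(77): free voice 0 | voices=[- 80 61 65 60 -]
Op 7: note_off(61): free voice 2 | voices=[- 80 - 65 60 -]
Op 8: note_off(80): free voice 1 | voices=[- - - 65 60 -]
Op 9: note_off(60): free voice 4 | voices=[- - - 65 - -]
Op 10: note_on(88): voice 0 is free -> assigned | voices=[88 - - 65 - -]
Op 11: note_off(88): free voice 0 | voices=[- - - 65 - -]

Answer: - - - 65 - -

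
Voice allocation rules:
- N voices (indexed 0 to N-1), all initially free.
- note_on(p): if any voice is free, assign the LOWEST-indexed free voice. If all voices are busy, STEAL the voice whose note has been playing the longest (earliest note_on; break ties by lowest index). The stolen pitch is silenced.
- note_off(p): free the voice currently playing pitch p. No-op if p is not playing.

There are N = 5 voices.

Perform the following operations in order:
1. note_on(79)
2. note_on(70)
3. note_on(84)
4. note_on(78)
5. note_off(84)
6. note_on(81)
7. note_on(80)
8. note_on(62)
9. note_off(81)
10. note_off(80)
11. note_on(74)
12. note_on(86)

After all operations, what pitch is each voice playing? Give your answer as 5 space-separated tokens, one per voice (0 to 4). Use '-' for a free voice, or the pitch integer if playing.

Answer: 62 70 74 78 86

Derivation:
Op 1: note_on(79): voice 0 is free -> assigned | voices=[79 - - - -]
Op 2: note_on(70): voice 1 is free -> assigned | voices=[79 70 - - -]
Op 3: note_on(84): voice 2 is free -> assigned | voices=[79 70 84 - -]
Op 4: note_on(78): voice 3 is free -> assigned | voices=[79 70 84 78 -]
Op 5: note_off(84): free voice 2 | voices=[79 70 - 78 -]
Op 6: note_on(81): voice 2 is free -> assigned | voices=[79 70 81 78 -]
Op 7: note_on(80): voice 4 is free -> assigned | voices=[79 70 81 78 80]
Op 8: note_on(62): all voices busy, STEAL voice 0 (pitch 79, oldest) -> assign | voices=[62 70 81 78 80]
Op 9: note_off(81): free voice 2 | voices=[62 70 - 78 80]
Op 10: note_off(80): free voice 4 | voices=[62 70 - 78 -]
Op 11: note_on(74): voice 2 is free -> assigned | voices=[62 70 74 78 -]
Op 12: note_on(86): voice 4 is free -> assigned | voices=[62 70 74 78 86]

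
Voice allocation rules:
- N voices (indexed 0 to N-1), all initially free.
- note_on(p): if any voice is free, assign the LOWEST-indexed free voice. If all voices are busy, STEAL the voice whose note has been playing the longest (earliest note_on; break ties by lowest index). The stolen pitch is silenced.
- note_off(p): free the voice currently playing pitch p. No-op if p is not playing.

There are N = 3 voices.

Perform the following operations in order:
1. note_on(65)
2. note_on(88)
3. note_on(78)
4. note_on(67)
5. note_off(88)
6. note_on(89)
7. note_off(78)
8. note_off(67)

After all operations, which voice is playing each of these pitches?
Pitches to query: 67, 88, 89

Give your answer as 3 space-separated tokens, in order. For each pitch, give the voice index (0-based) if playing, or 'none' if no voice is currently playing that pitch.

Answer: none none 1

Derivation:
Op 1: note_on(65): voice 0 is free -> assigned | voices=[65 - -]
Op 2: note_on(88): voice 1 is free -> assigned | voices=[65 88 -]
Op 3: note_on(78): voice 2 is free -> assigned | voices=[65 88 78]
Op 4: note_on(67): all voices busy, STEAL voice 0 (pitch 65, oldest) -> assign | voices=[67 88 78]
Op 5: note_off(88): free voice 1 | voices=[67 - 78]
Op 6: note_on(89): voice 1 is free -> assigned | voices=[67 89 78]
Op 7: note_off(78): free voice 2 | voices=[67 89 -]
Op 8: note_off(67): free voice 0 | voices=[- 89 -]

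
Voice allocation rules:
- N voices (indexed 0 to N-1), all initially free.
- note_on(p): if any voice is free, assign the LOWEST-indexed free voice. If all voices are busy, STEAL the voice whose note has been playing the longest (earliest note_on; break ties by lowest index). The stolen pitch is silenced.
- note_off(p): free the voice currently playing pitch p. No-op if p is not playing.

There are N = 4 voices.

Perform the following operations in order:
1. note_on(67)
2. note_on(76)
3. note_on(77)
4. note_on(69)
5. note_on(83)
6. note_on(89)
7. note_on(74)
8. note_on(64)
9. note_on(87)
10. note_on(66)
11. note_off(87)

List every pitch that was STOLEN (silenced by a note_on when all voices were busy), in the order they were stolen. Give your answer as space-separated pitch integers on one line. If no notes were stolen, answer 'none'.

Op 1: note_on(67): voice 0 is free -> assigned | voices=[67 - - -]
Op 2: note_on(76): voice 1 is free -> assigned | voices=[67 76 - -]
Op 3: note_on(77): voice 2 is free -> assigned | voices=[67 76 77 -]
Op 4: note_on(69): voice 3 is free -> assigned | voices=[67 76 77 69]
Op 5: note_on(83): all voices busy, STEAL voice 0 (pitch 67, oldest) -> assign | voices=[83 76 77 69]
Op 6: note_on(89): all voices busy, STEAL voice 1 (pitch 76, oldest) -> assign | voices=[83 89 77 69]
Op 7: note_on(74): all voices busy, STEAL voice 2 (pitch 77, oldest) -> assign | voices=[83 89 74 69]
Op 8: note_on(64): all voices busy, STEAL voice 3 (pitch 69, oldest) -> assign | voices=[83 89 74 64]
Op 9: note_on(87): all voices busy, STEAL voice 0 (pitch 83, oldest) -> assign | voices=[87 89 74 64]
Op 10: note_on(66): all voices busy, STEAL voice 1 (pitch 89, oldest) -> assign | voices=[87 66 74 64]
Op 11: note_off(87): free voice 0 | voices=[- 66 74 64]

Answer: 67 76 77 69 83 89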